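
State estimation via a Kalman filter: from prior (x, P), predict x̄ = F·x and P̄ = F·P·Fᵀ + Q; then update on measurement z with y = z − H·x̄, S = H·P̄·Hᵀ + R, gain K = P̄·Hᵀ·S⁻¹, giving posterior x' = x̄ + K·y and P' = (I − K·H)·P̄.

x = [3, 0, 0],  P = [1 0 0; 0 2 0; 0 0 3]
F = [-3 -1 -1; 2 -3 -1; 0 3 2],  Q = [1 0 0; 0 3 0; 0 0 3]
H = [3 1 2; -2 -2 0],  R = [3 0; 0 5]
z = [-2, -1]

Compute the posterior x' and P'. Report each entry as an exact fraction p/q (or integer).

x̄ = F·x = [-9, 6, 0]
P̄ = F·P·Fᵀ + Q = [15 3 -12; 3 28 -24; -12 -24 33]
y = z − H·x̄ = [19, -7]
S = H·P̄·Hᵀ + R = [76 -26; -26 201]
K = P̄·Hᵀ·S⁻¹ = [486/1825 -264/1825; -3823/14600 -2499/7300; 1539/7300 1407/3650]
x' = x̄ + K·y = [-5343/1825, 49949/14600, 9543/7300]
P' = (I − K·H)·P̄ = [6207/1825 -5547/1825 -5808/1825; -5547/1825 56871/14600 16197/7300; -5808/1825 16197/7300 14529/3650]

x' = [-5343/1825, 49949/14600, 9543/7300]
P' = [6207/1825 -5547/1825 -5808/1825; -5547/1825 56871/14600 16197/7300; -5808/1825 16197/7300 14529/3650]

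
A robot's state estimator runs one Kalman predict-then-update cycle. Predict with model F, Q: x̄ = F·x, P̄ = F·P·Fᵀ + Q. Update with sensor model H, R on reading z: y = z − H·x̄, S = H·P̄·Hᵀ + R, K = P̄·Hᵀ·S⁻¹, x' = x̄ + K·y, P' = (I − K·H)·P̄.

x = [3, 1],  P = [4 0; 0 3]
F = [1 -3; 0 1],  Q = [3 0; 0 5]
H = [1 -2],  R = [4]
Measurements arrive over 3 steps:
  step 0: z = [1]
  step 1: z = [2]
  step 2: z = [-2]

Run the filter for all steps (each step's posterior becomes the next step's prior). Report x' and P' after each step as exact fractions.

step 0: x̄ = F·x = [0, 1]
step 0: P̄ = F·P·Fᵀ + Q = [34 -9; -9 8]
step 0: y = z − H·x̄ = [3]
step 0: S = H·P̄·Hᵀ + R = [106]
step 0: K = P̄·Hᵀ·S⁻¹ = [26/53; -25/106]
step 0: x' = x̄ + K·y = [78/53, 31/106]
step 0: P' = (I − K·H)·P̄ = [450/53 173/53; 173/53 223/106]
step 1: x̄ = F·x = [63/106, 31/106]
step 1: P̄ = F·P·Fᵀ + Q = [1149/106 -323/106; -323/106 753/106]
step 1: y = z − H·x̄ = [211/106]
step 1: S = H·P̄·Hᵀ + R = [5877/106]
step 1: K = P̄·Hᵀ·S⁻¹ = [1795/5877; -1829/5877]
step 1: x' = x̄ + K·y = [7066/5877, -1922/5877]
step 1: P' = (I − K·H)·P̄ = [33308/5877 13064/5877; 13064/5877 10190/5877]
step 2: x̄ = F·x = [12832/5877, -1922/5877]
step 2: P̄ = F·P·Fᵀ + Q = [64265/5877 -17506/5877; -17506/5877 39575/5877]
step 2: y = z − H·x̄ = [-28430/5877]
step 2: S = H·P̄·Hᵀ + R = [316097/5877]
step 2: K = P̄·Hᵀ·S⁻¹ = [99277/316097; -96656/316097]
step 2: x' = x̄ + K·y = [209922/316097, 364198/316097]
step 2: P' = (I − K·H)·P̄ = [1779488/316097 691190/316097; 691190/316097 538907/316097]

step 0: x' = [78/53, 31/106], P' = [450/53 173/53; 173/53 223/106]
step 1: x' = [7066/5877, -1922/5877], P' = [33308/5877 13064/5877; 13064/5877 10190/5877]
step 2: x' = [209922/316097, 364198/316097], P' = [1779488/316097 691190/316097; 691190/316097 538907/316097]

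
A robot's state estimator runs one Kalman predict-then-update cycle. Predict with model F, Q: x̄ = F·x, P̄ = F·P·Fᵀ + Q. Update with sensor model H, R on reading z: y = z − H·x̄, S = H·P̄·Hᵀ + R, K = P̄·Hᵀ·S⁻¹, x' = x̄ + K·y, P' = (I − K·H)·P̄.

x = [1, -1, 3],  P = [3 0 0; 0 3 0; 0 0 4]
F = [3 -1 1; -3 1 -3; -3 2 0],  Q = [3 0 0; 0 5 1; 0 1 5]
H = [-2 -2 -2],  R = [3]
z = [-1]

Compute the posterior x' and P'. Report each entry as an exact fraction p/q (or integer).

x' = [233/283, -781/283, 655/283]
P' = [4695/283 -2310/283 -2499/283; -2310/283 4217/283 -1718/283; -2499/283 -1718/283 4352/283]

x̄ = F·x = [7, -13, -5]
P̄ = F·P·Fᵀ + Q = [37 -42 -33; -42 71 34; -33 34 44]
y = z − H·x̄ = [-23]
S = H·P̄·Hᵀ + R = [283]
K = P̄·Hᵀ·S⁻¹ = [76/283; -126/283; -90/283]
x' = x̄ + K·y = [233/283, -781/283, 655/283]
P' = (I − K·H)·P̄ = [4695/283 -2310/283 -2499/283; -2310/283 4217/283 -1718/283; -2499/283 -1718/283 4352/283]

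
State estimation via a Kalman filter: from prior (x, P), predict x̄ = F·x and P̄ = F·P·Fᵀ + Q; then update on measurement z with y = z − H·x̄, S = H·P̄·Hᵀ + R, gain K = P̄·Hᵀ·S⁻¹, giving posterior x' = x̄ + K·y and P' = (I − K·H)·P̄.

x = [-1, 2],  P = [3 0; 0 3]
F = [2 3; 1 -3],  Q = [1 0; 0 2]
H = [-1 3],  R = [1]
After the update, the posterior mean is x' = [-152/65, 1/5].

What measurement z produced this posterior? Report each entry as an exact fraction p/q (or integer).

x̄ = F·x = [4, -7]
P̄ = F·P·Fᵀ + Q = [40 -21; -21 32]
S = H·P̄·Hᵀ + R = [455]
K = P̄·Hᵀ·S⁻¹ = [-103/455; 9/35]
x' − x̄ = [-412/65, 36/5] = K·y
y = (KᵀK)⁻¹·Kᵀ·(x' − x̄) = [28]
z = y + H·x̄ = [28] + [-25] = [3]

z = [3]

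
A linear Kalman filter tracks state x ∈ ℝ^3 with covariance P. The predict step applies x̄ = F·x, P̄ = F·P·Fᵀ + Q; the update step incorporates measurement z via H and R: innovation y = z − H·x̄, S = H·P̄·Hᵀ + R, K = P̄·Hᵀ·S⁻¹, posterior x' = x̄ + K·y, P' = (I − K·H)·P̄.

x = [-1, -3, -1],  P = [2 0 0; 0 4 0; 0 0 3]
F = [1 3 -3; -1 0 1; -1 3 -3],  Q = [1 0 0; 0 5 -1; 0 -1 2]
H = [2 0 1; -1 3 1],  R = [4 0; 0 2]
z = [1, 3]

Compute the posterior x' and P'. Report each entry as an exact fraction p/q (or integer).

x̄ = F·x = [-7, 0, -5]
P̄ = F·P·Fᵀ + Q = [66 -11 61; -11 10 -8; 61 -8 67]
y = z − H·x̄ = [20, 1]
S = H·P̄·Hᵀ + R = [579 -94; -94 121]
K = P̄·Hᵀ·S⁻¹ = [19781/61223 -3860/61223; -528/61223 16287/61223; 21177/61223 7344/61223]
x' = x̄ + K·y = [-36801/61223, 5727/61223, 124769/61223]
P' = (I − K·H)·P̄ = [76305/61223 47357/61223 -73486/61223; 47357/61223 58919/61223 -96826/61223; -73486/61223 -96826/61223 231680/61223]

x' = [-36801/61223, 5727/61223, 124769/61223]
P' = [76305/61223 47357/61223 -73486/61223; 47357/61223 58919/61223 -96826/61223; -73486/61223 -96826/61223 231680/61223]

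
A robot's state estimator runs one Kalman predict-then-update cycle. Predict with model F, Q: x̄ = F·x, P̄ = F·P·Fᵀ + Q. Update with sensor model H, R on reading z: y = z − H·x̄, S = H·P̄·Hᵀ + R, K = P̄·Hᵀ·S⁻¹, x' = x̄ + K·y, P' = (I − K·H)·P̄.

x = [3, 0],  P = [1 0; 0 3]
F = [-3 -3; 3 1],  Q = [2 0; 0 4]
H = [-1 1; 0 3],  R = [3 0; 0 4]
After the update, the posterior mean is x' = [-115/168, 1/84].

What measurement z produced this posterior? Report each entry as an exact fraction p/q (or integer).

z = [1, -1]

x̄ = F·x = [-9, 9]
P̄ = F·P·Fᵀ + Q = [38 -18; -18 16]
S = H·P̄·Hᵀ + R = [93 102; 102 148]
K = P̄·Hᵀ·S⁻¹ = [-139/168 23/112; 17/420 83/280]
x' − x̄ = [1397/168, -755/84] = K·y
y = (KᵀK)⁻¹·Kᵀ·(x' − x̄) = [-17, -28]
z = y + H·x̄ = [-17, -28] + [18, 27] = [1, -1]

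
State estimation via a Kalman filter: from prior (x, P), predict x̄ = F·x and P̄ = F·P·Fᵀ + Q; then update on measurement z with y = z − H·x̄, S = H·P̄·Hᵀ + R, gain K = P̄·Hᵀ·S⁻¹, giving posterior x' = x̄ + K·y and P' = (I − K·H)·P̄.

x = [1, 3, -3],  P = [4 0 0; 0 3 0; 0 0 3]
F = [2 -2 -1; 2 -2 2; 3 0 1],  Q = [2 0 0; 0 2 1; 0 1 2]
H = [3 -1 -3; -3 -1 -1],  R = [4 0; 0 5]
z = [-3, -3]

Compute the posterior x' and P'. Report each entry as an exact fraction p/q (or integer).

x̄ = F·x = [-1, -10, 0]
P̄ = F·P·Fᵀ + Q = [33 22 21; 22 42 31; 21 31 41]
y = z − H·x̄ = [-10, -16]
S = H·P̄·Hᵀ + R = [388 118; 118 705]
K = P̄·Hᵀ·S⁻¹ = [13313/129808 -14187/64904; -1697/13664 -1205/6832; -48225/259616 -20821/129808]
x' = x̄ + K·y = [95523/64904, -40555/6832, 574261/129808]
P' = (I − K·H)·P̄ = [34087/64904 -8927/6832 106961/129808; -8927/6832 121805/13664 -56193/13664; 106961/129808 -56193/13664 634111/259616]

x' = [95523/64904, -40555/6832, 574261/129808]
P' = [34087/64904 -8927/6832 106961/129808; -8927/6832 121805/13664 -56193/13664; 106961/129808 -56193/13664 634111/259616]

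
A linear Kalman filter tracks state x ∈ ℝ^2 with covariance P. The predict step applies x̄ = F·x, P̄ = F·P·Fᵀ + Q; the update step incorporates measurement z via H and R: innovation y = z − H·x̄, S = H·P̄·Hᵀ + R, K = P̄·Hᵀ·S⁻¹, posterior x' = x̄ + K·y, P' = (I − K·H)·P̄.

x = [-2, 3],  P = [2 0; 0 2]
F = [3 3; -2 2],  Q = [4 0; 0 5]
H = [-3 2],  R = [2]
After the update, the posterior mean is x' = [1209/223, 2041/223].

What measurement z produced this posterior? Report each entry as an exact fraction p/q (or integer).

x̄ = F·x = [3, 10]
P̄ = F·P·Fᵀ + Q = [40 0; 0 21]
S = H·P̄·Hᵀ + R = [446]
K = P̄·Hᵀ·S⁻¹ = [-60/223; 21/223]
x' − x̄ = [540/223, -189/223] = K·y
y = (KᵀK)⁻¹·Kᵀ·(x' − x̄) = [-9]
z = y + H·x̄ = [-9] + [11] = [2]

z = [2]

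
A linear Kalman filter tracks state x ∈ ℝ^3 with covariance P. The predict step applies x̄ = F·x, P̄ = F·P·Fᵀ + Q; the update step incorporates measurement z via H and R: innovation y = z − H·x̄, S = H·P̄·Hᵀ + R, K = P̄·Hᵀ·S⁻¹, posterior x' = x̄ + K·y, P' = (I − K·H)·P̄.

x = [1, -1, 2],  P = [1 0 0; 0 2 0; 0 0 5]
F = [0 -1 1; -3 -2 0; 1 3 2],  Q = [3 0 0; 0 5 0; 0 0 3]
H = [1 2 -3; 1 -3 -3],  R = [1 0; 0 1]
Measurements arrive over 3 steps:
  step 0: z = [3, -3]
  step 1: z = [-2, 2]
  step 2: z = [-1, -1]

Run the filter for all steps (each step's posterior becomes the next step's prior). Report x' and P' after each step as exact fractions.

step 0: x̄ = F·x = [3, -1, 2]
step 0: P̄ = F·P·Fᵀ + Q = [10 4 4; 4 22 -15; 4 -15 42]
step 0: y = z − H·x̄ = [8, -3]
step 0: S = H·P̄·Hᵀ + R = [649 183; 183 269]
step 0: K = P̄·Hᵀ·S⁻¹ = [1044/35273 -2546/35273; 7032/35273 -7013/35273; -26797/141092 -22157/141092]
step 0: x' = x̄ + K·y = [121809/35273, 42022/35273, 134279/141092]
step 0: P' = (I − K·H)·P̄ = [310822/35273 718/35273 103738/35273; 718/35273 2809/35273 -232/35273; 103738/35273 -232/35273 146631/141092]
step 1: x̄ = F·x = [-33809/141092, -449471/35273, 630029/70546]
step 1: P̄ = F·P·Fᵀ + Q = [582999/141092 -302978/35273 335353/70546; -302978/35273 2993615/35273 -1578718/35273; 335353/70546 -1578718/35273 1005029/35273]
step 1: y = z − H·x̄ = [7127567/141092, -185355/20156]
step 1: S = H·P̄·Hᵀ + R = [151709555/141092 -8119951/20156; -8119951/20156 4893545/20156]
step 1: K = P̄·Hᵀ·S⁻¹ = [-46483828/13934426703 820492477/13934426703; 2791402309/13934426703 -2767911361/13934426703; -2787950366/13934426703 -1552830196/13934426703]
step 1: x' = x̄ + K·y = [-13232517169/13934426703, -11093842067/13934426703, -2114530214/13934426703]
step 1: P' = (I − K·H)·P̄ = [43476204502/13934426703 -173395261/13934426703 14391965936/13934426703; -173395261/13934426703 1111862734/13934426703 -247024034/13934426703; 14391965936/13934426703 -247024034/13934426703 5561956078/13934426703]
step 2: x̄ = F·x = [2993103951/4644808901, 61885235641/13934426703, -50743103798/13934426703]
step 2: P̄ = F·P·Fᵀ + Q = [16323715663/4644808901 -13659436685/4644808901 7368887039/4644808901; -13659436685/4644808901 463324681837/13934426703 -220556141519/13934426703; 7368887039/4644808901 -220556141519/13934426703 171097277299/13934426703]
step 2: y = z − H·x̄ = [-298913521232/13934426703, 3504218991/4644808901]
step 2: S = H·P̄·Hᵀ + R = [5806200288037/13934426703 -648143843182/4644808901; -648143843182/4644808901 638640850734/4644808901]
step 2: K = P̄·Hᵀ·S⁻¹ = [179930453083/87833013129731 30138401570633/526998078778386; 17567552925191/87833013129731 -104627262003979/526998078778386; -17399552133633/87833013129731 -59057230302593/526998078778386]
step 2: x' = x̄ + K·y = [339175267242577/526998078778386, 460381071229/526998078778386, 275820587521673/526998078778386]
step 2: P' = (I − K·H)·P̄ = [1631406388124537/526998078778386 -5811763770427/526998078778386 539567759288395/526998078778386; -5811763770427/526998078778386 42006515911025/526998078778386 -9068016499841/526998078778386; 539567759288395/526998078778386 -9068016499841/526998078778386 208609679696837/526998078778386]

step 0: x' = [121809/35273, 42022/35273, 134279/141092], P' = [310822/35273 718/35273 103738/35273; 718/35273 2809/35273 -232/35273; 103738/35273 -232/35273 146631/141092]
step 1: x' = [-13232517169/13934426703, -11093842067/13934426703, -2114530214/13934426703], P' = [43476204502/13934426703 -173395261/13934426703 14391965936/13934426703; -173395261/13934426703 1111862734/13934426703 -247024034/13934426703; 14391965936/13934426703 -247024034/13934426703 5561956078/13934426703]
step 2: x' = [339175267242577/526998078778386, 460381071229/526998078778386, 275820587521673/526998078778386], P' = [1631406388124537/526998078778386 -5811763770427/526998078778386 539567759288395/526998078778386; -5811763770427/526998078778386 42006515911025/526998078778386 -9068016499841/526998078778386; 539567759288395/526998078778386 -9068016499841/526998078778386 208609679696837/526998078778386]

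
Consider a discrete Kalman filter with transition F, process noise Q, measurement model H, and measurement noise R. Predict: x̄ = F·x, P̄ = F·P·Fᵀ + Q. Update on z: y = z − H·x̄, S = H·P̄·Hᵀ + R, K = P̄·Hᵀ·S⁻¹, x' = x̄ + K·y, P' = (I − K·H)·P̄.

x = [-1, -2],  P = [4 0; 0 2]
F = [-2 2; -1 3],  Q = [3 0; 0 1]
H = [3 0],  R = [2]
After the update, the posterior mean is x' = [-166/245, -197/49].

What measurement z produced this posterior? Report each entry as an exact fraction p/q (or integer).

x̄ = F·x = [-2, -5]
P̄ = F·P·Fᵀ + Q = [27 20; 20 23]
S = H·P̄·Hᵀ + R = [245]
K = P̄·Hᵀ·S⁻¹ = [81/245; 12/49]
x' − x̄ = [324/245, 48/49] = K·y
y = (KᵀK)⁻¹·Kᵀ·(x' − x̄) = [4]
z = y + H·x̄ = [4] + [-6] = [-2]

z = [-2]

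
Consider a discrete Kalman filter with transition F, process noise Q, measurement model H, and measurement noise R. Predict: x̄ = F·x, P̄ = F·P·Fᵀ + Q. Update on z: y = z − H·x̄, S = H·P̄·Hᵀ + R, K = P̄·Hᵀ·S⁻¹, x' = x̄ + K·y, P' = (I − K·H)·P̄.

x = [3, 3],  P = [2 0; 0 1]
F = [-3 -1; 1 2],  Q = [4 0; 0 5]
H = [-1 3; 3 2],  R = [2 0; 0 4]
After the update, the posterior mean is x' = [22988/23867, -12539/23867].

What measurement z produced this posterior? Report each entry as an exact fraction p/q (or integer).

z = [-3, 2]

x̄ = F·x = [-12, 9]
P̄ = F·P·Fᵀ + Q = [23 -8; -8 11]
S = H·P̄·Hᵀ + R = [172 -59; -59 159]
K = P̄·Hᵀ·S⁻¹ = [-4346/23867 6343/23867; 6401/23867 2075/23867]
x' − x̄ = [309392/23867, -227342/23867] = K·y
y = (KᵀK)⁻¹·Kᵀ·(x' − x̄) = [-42, 20]
z = y + H·x̄ = [-42, 20] + [39, -18] = [-3, 2]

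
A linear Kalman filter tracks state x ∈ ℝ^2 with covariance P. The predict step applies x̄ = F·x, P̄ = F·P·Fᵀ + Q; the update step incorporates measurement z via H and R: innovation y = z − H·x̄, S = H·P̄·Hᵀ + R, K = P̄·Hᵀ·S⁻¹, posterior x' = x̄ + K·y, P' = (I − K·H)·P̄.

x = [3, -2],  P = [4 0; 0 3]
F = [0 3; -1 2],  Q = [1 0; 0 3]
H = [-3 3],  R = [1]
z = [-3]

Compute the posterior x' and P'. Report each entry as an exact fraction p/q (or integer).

x' = [-6, -7]
P' = [19 189/10; 189/10 1891/100]

x̄ = F·x = [-6, -7]
P̄ = F·P·Fᵀ + Q = [28 18; 18 19]
y = z − H·x̄ = [0]
S = H·P̄·Hᵀ + R = [100]
K = P̄·Hᵀ·S⁻¹ = [-3/10; 3/100]
x' = x̄ + K·y = [-6, -7]
P' = (I − K·H)·P̄ = [19 189/10; 189/10 1891/100]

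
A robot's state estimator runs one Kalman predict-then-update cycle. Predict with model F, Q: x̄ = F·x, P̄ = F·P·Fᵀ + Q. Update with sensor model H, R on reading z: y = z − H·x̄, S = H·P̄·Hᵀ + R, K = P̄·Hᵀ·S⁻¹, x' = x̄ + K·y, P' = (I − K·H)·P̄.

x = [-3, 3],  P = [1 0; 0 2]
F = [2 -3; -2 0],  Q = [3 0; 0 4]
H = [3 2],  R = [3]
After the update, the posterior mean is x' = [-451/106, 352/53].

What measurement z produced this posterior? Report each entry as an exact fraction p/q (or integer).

z = [1]

x̄ = F·x = [-15, 6]
P̄ = F·P·Fᵀ + Q = [25 -4; -4 8]
S = H·P̄·Hᵀ + R = [212]
K = P̄·Hᵀ·S⁻¹ = [67/212; 1/53]
x' − x̄ = [1139/106, 34/53] = K·y
y = (KᵀK)⁻¹·Kᵀ·(x' − x̄) = [34]
z = y + H·x̄ = [34] + [-33] = [1]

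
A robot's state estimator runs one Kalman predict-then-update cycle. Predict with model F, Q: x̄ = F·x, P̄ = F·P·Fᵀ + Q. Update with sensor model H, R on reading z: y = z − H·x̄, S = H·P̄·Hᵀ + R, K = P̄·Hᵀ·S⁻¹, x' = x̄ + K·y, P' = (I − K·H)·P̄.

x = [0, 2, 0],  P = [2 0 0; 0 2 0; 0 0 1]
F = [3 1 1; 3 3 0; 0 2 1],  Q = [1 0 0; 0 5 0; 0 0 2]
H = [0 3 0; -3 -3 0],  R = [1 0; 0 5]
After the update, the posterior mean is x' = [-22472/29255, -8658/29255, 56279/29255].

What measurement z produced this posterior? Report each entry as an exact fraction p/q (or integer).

z = [-1, 3]

x̄ = F·x = [2, 6, 4]
P̄ = F·P·Fᵀ + Q = [22 24 5; 24 41 12; 5 12 11]
S = H·P̄·Hᵀ + R = [370 -585; -585 1004]
K = P̄·Hᵀ·S⁻¹ = [-8442/29255 -1788/5851; 9417/29255 -39/5851; 6309/29255 438/5851]
x' − x̄ = [-80982/29255, -184188/29255, -60741/29255] = K·y
y = (KᵀK)⁻¹·Kᵀ·(x' − x̄) = [-19, 27]
z = y + H·x̄ = [-19, 27] + [18, -24] = [-1, 3]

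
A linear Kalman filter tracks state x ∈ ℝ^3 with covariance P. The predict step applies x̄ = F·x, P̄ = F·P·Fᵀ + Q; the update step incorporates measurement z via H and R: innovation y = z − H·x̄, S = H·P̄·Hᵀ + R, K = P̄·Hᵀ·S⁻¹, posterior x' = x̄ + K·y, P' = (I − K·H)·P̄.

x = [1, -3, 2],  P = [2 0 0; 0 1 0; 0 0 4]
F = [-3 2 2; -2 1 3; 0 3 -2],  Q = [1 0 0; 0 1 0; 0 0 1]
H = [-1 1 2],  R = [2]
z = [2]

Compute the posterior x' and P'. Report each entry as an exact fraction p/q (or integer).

x' = [-817/71, -677/71, -21/71]
P' = [2328/71 1984/71 151/71; 1984/71 2110/71 -97/71; 151/71 -97/71 165/71]

x̄ = F·x = [-5, 1, -13]
P̄ = F·P·Fᵀ + Q = [39 38 -10; 38 46 -21; -10 -21 26]
y = z − H·x̄ = [22]
S = H·P̄·Hᵀ + R = [71]
K = P̄·Hᵀ·S⁻¹ = [-21/71; -34/71; 41/71]
x' = x̄ + K·y = [-817/71, -677/71, -21/71]
P' = (I − K·H)·P̄ = [2328/71 1984/71 151/71; 1984/71 2110/71 -97/71; 151/71 -97/71 165/71]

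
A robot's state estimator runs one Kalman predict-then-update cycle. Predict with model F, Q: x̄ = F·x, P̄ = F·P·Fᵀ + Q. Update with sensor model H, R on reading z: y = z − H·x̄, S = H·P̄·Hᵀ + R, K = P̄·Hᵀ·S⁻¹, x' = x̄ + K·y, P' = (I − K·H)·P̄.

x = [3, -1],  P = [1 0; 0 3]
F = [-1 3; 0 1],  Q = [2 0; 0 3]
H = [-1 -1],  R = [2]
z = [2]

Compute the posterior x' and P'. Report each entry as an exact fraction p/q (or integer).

x̄ = F·x = [-6, -1]
P̄ = F·P·Fᵀ + Q = [30 9; 9 6]
y = z − H·x̄ = [-5]
S = H·P̄·Hᵀ + R = [56]
K = P̄·Hᵀ·S⁻¹ = [-39/56; -15/56]
x' = x̄ + K·y = [-141/56, 19/56]
P' = (I − K·H)·P̄ = [159/56 -81/56; -81/56 111/56]

x' = [-141/56, 19/56]
P' = [159/56 -81/56; -81/56 111/56]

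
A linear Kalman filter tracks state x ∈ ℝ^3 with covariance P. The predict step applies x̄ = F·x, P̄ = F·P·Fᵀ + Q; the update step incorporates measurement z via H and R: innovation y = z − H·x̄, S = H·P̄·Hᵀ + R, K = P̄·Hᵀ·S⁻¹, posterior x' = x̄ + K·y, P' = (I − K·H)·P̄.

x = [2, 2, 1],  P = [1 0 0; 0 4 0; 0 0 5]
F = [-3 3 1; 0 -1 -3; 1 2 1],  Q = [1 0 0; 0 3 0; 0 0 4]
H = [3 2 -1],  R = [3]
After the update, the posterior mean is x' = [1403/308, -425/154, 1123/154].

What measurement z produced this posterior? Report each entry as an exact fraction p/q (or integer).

z = [1]

x̄ = F·x = [1, -5, 7]
P̄ = F·P·Fᵀ + Q = [51 -27 26; -27 52 -23; 26 -23 26]
S = H·P̄·Hᵀ + R = [308]
K = P̄·Hᵀ·S⁻¹ = [73/308; 23/154; 3/154]
x' − x̄ = [1095/308, 345/154, 45/154] = K·y
y = (KᵀK)⁻¹·Kᵀ·(x' − x̄) = [15]
z = y + H·x̄ = [15] + [-14] = [1]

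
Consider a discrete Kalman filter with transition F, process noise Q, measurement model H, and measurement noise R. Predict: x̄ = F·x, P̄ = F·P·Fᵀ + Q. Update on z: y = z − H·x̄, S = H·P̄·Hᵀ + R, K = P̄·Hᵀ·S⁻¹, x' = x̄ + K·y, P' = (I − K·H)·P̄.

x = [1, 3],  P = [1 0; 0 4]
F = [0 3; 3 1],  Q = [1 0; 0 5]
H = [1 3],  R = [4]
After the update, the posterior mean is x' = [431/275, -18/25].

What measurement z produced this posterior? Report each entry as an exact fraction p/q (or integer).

z = [-1]

x̄ = F·x = [9, 6]
P̄ = F·P·Fᵀ + Q = [37 12; 12 18]
S = H·P̄·Hᵀ + R = [275]
K = P̄·Hᵀ·S⁻¹ = [73/275; 6/25]
x' − x̄ = [-2044/275, -168/25] = K·y
y = (KᵀK)⁻¹·Kᵀ·(x' − x̄) = [-28]
z = y + H·x̄ = [-28] + [27] = [-1]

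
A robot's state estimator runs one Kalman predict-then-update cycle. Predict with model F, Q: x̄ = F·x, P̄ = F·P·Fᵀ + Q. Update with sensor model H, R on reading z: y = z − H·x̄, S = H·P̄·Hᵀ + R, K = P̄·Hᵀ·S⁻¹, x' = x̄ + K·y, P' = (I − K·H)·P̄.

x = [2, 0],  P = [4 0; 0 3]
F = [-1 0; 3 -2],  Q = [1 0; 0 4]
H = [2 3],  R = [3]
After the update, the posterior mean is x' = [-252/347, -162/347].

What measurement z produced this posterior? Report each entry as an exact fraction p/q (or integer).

z = [-3]

x̄ = F·x = [-2, 6]
P̄ = F·P·Fᵀ + Q = [5 -12; -12 52]
S = H·P̄·Hᵀ + R = [347]
K = P̄·Hᵀ·S⁻¹ = [-26/347; 132/347]
x' − x̄ = [442/347, -2244/347] = K·y
y = (KᵀK)⁻¹·Kᵀ·(x' − x̄) = [-17]
z = y + H·x̄ = [-17] + [14] = [-3]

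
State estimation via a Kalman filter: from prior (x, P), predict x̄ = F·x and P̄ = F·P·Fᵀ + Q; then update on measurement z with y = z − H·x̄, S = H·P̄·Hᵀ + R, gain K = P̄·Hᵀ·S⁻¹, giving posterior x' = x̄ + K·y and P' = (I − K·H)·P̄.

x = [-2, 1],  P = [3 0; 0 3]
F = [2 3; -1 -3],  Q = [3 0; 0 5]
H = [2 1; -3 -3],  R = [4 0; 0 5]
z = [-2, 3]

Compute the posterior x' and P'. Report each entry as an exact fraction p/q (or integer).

x̄ = F·x = [-1, -1]
P̄ = F·P·Fᵀ + Q = [42 -33; -33 35]
y = z − H·x̄ = [1, -3]
S = H·P̄·Hᵀ + R = [75 -60; -60 104]
K = P̄·Hᵀ·S⁻¹ = [307/350 69/280; -64/75 -11/20]
x' = x̄ + K·y = [-1207/1400, -61/300]
P' = (I − K·H)·P̄ = [5487/1400 -433/100; -433/100 787/150]

x' = [-1207/1400, -61/300]
P' = [5487/1400 -433/100; -433/100 787/150]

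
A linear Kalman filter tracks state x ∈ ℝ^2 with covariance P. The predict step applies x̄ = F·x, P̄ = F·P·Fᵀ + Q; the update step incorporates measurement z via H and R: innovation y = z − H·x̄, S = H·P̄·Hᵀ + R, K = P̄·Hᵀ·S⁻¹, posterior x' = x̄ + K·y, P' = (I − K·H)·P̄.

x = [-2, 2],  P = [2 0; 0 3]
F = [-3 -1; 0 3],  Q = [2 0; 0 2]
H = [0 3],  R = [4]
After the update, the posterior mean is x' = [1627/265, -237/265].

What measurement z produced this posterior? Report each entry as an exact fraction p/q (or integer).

x̄ = F·x = [4, 6]
P̄ = F·P·Fᵀ + Q = [23 -9; -9 29]
S = H·P̄·Hᵀ + R = [265]
K = P̄·Hᵀ·S⁻¹ = [-27/265; 87/265]
x' − x̄ = [567/265, -1827/265] = K·y
y = (KᵀK)⁻¹·Kᵀ·(x' − x̄) = [-21]
z = y + H·x̄ = [-21] + [18] = [-3]

z = [-3]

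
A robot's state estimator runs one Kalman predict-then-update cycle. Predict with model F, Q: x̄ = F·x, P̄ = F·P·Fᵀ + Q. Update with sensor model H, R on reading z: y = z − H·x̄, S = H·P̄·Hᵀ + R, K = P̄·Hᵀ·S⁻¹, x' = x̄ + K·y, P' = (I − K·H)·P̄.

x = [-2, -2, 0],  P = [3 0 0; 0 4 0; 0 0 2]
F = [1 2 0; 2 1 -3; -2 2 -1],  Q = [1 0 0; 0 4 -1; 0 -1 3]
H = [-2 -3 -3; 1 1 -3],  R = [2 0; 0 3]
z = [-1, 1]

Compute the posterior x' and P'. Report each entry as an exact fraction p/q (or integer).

x' = [-563890/316759, 563081/316759, -89126/316759]
P' = [2207004/316759 -1624878/316759 177726/316759; -1624878/316759 1294125/316759 -176379/316759; 177726/316759 -176379/316759 77527/316759]

x̄ = F·x = [-6, -6, 0]
P̄ = F·P·Fᵀ + Q = [20 14 10; 14 38 1; 10 1 33]
y = z − H·x̄ = [-31, 13]
S = H·P̄·Hᵀ + R = [1027 109; 109 320]
K = P̄·Hᵀ·S⁻¹ = [-36276/316759 16316/316759; -51741/316759 66128/316759; -29448/316759 -77078/316759]
x' = x̄ + K·y = [-563890/316759, 563081/316759, -89126/316759]
P' = (I − K·H)·P̄ = [2207004/316759 -1624878/316759 177726/316759; -1624878/316759 1294125/316759 -176379/316759; 177726/316759 -176379/316759 77527/316759]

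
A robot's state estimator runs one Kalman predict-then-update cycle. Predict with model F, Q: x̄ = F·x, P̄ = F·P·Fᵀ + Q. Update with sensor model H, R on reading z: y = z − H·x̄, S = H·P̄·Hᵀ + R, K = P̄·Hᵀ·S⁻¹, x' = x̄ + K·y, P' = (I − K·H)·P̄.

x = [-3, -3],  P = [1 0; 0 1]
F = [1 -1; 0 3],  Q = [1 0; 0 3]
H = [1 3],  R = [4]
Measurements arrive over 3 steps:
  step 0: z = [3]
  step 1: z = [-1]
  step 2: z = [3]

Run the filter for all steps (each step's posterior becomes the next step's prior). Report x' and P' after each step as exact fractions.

step 0: x' = [-180/97, 117/97], P' = [255/97 -93/97; -93/97 75/97]
step 1: x' = [-12520/6671, 441/953], P' = [33826/6671 -1782/953; -1782/953 1050/953]
step 2: x' = [-1336225/518114, 953073/518114], P' = [3981459/518114 -1467981/518114; -1467981/518114 754683/518114]

step 0: x̄ = F·x = [0, -9]
step 0: P̄ = F·P·Fᵀ + Q = [3 -3; -3 12]
step 0: y = z − H·x̄ = [30]
step 0: S = H·P̄·Hᵀ + R = [97]
step 0: K = P̄·Hᵀ·S⁻¹ = [-6/97; 33/97]
step 0: x' = x̄ + K·y = [-180/97, 117/97]
step 0: P' = (I − K·H)·P̄ = [255/97 -93/97; -93/97 75/97]
step 1: x̄ = F·x = [-297/97, 351/97]
step 1: P̄ = F·P·Fᵀ + Q = [613/97 -504/97; -504/97 966/97]
step 1: y = z − H·x̄ = [-853/97]
step 1: S = H·P̄·Hᵀ + R = [6671/97]
step 1: K = P̄·Hᵀ·S⁻¹ = [-899/6671; 342/953]
step 1: x' = x̄ + K·y = [-12520/6671, 441/953]
step 1: P' = (I − K·H)·P̄ = [33826/6671 -1782/953; -1782/953 1050/953]
step 2: x̄ = F·x = [-15607/6671, 1323/953]
step 2: P̄ = F·P·Fᵀ + Q = [72795/6671 -8496/953; -8496/953 12309/953]
step 2: y = z − H·x̄ = [7837/6671]
step 2: S = H·P̄·Hᵀ + R = [518114/6671]
step 2: K = P̄·Hᵀ·S⁻¹ = [-105621/518114; 199017/518114]
step 2: x' = x̄ + K·y = [-1336225/518114, 953073/518114]
step 2: P' = (I − K·H)·P̄ = [3981459/518114 -1467981/518114; -1467981/518114 754683/518114]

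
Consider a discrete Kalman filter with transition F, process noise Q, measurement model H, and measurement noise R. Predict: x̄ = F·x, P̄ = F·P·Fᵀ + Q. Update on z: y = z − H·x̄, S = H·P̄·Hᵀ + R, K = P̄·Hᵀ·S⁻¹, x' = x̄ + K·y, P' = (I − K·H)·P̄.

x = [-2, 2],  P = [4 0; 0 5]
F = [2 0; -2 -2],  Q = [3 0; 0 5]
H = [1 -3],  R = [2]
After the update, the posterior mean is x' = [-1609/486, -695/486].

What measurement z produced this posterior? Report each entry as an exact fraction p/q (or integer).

x̄ = F·x = [-4, 0]
P̄ = F·P·Fᵀ + Q = [19 -16; -16 41]
S = H·P̄·Hᵀ + R = [486]
K = P̄·Hᵀ·S⁻¹ = [67/486; -139/486]
x' − x̄ = [335/486, -695/486] = K·y
y = (KᵀK)⁻¹·Kᵀ·(x' − x̄) = [5]
z = y + H·x̄ = [5] + [-4] = [1]

z = [1]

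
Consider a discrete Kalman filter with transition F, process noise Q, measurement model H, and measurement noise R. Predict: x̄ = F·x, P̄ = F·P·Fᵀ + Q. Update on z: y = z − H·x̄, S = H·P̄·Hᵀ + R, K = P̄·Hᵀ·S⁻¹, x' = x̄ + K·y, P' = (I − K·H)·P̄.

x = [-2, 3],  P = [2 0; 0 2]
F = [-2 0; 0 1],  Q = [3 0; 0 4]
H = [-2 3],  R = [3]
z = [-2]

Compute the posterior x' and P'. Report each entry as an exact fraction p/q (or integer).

x' = [470/101, 249/101]
P' = [627/101 396/101; 396/101 282/101]

x̄ = F·x = [4, 3]
P̄ = F·P·Fᵀ + Q = [11 0; 0 6]
y = z − H·x̄ = [-3]
S = H·P̄·Hᵀ + R = [101]
K = P̄·Hᵀ·S⁻¹ = [-22/101; 18/101]
x' = x̄ + K·y = [470/101, 249/101]
P' = (I − K·H)·P̄ = [627/101 396/101; 396/101 282/101]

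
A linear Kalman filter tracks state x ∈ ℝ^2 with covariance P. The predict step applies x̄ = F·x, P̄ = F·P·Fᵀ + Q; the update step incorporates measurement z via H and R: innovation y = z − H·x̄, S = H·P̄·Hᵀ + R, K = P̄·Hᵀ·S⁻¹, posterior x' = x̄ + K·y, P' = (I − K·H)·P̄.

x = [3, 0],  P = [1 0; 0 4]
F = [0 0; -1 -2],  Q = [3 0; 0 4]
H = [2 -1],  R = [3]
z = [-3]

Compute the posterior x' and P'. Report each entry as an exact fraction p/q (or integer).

x̄ = F·x = [0, -3]
P̄ = F·P·Fᵀ + Q = [3 0; 0 21]
y = z − H·x̄ = [-6]
S = H·P̄·Hᵀ + R = [36]
K = P̄·Hᵀ·S⁻¹ = [1/6; -7/12]
x' = x̄ + K·y = [-1, 1/2]
P' = (I − K·H)·P̄ = [2 7/2; 7/2 35/4]

x' = [-1, 1/2]
P' = [2 7/2; 7/2 35/4]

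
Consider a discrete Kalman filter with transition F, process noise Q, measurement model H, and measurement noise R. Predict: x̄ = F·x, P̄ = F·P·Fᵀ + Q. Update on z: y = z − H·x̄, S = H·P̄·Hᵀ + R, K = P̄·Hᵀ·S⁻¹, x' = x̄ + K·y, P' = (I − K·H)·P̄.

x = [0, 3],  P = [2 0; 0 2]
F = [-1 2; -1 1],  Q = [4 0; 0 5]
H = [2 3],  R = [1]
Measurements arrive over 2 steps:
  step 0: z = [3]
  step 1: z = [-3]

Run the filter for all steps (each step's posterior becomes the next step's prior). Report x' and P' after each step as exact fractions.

step 0: x' = [72/35, -12/35], P' = [412/105 -89/35; -89/35 123/70]
step 1: x' = [-50196/89081, -56295/89081], P' = [324902/89081 -209920/89081; -209920/89081 145367/89081]

step 0: x̄ = F·x = [6, 3]
step 0: P̄ = F·P·Fᵀ + Q = [14 6; 6 9]
step 0: y = z − H·x̄ = [-18]
step 0: S = H·P̄·Hᵀ + R = [210]
step 0: K = P̄·Hᵀ·S⁻¹ = [23/105; 13/70]
step 0: x' = x̄ + K·y = [72/35, -12/35]
step 0: P' = (I − K·H)·P̄ = [412/105 -89/35; -89/35 123/70]
step 1: x̄ = F·x = [-96/35, -12/5]
step 1: P̄ = F·P·Fᵀ + Q = [2638/105 226/15; 226/15 473/30]
step 1: y = z − H·x̄ = [339/35]
step 1: S = H·P̄·Hᵀ + R = [89081/210]
step 1: K = P̄·Hᵀ·S⁻¹ = [20044/89081; 16261/89081]
step 1: x' = x̄ + K·y = [-50196/89081, -56295/89081]
step 1: P' = (I − K·H)·P̄ = [324902/89081 -209920/89081; -209920/89081 145367/89081]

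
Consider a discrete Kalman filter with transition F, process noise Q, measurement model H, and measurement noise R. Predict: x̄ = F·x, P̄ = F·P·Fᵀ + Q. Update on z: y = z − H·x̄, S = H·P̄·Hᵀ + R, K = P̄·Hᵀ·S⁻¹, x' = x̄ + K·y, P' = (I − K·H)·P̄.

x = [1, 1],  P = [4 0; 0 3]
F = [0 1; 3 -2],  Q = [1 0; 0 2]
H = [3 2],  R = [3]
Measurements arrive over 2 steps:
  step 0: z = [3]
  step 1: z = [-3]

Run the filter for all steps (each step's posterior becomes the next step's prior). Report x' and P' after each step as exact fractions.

step 0: x̄ = F·x = [1, 1]
step 0: P̄ = F·P·Fᵀ + Q = [4 -6; -6 50]
step 0: y = z − H·x̄ = [-2]
step 0: S = H·P̄·Hᵀ + R = [167]
step 0: K = P̄·Hᵀ·S⁻¹ = [0; 82/167]
step 0: x' = x̄ + K·y = [1, 3/167]
step 0: P' = (I − K·H)·P̄ = [4 -6; -6 1626/167]
step 1: x̄ = F·x = [3/167, 495/167]
step 1: P̄ = F·P·Fᵀ + Q = [1793/167 -6258/167; -6258/167 24874/167]
step 1: y = z − H·x̄ = [-1500/167]
step 1: S = H·P̄·Hᵀ + R = [41038/167]
step 1: K = P̄·Hᵀ·S⁻¹ = [-7137/41038; 911/1207]
step 1: x' = x̄ + K·y = [32421/20519, -4605/1207]
step 1: P' = (I − K·H)·P̄ = [135595/41038 -6297/1207; -6297/1207 636/71]

step 0: x' = [1, 3/167], P' = [4 -6; -6 1626/167]
step 1: x' = [32421/20519, -4605/1207], P' = [135595/41038 -6297/1207; -6297/1207 636/71]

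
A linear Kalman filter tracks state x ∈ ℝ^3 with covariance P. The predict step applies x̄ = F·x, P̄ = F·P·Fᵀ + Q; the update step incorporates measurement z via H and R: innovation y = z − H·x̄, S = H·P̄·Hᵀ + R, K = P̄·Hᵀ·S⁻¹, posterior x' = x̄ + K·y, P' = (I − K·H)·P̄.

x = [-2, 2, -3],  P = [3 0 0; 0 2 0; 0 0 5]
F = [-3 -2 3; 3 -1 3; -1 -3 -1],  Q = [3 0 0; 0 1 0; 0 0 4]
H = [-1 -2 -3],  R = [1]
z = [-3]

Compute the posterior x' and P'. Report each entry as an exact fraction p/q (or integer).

x' = [2881/562, -2004/281, 1129/281]
P' = [25621/562 -2373/281 -2664/281; -2373/281 14113/281 -8598/281; -2664/281 -8598/281 6630/281]

x̄ = F·x = [-7, -17, -1]
P̄ = F·P·Fᵀ + Q = [83 22 6; 22 75 -18; 6 -18 30]
y = z − H·x̄ = [-47]
S = H·P̄·Hᵀ + R = [562]
K = P̄·Hᵀ·S⁻¹ = [-145/562; -59/281; -30/281]
x' = x̄ + K·y = [2881/562, -2004/281, 1129/281]
P' = (I − K·H)·P̄ = [25621/562 -2373/281 -2664/281; -2373/281 14113/281 -8598/281; -2664/281 -8598/281 6630/281]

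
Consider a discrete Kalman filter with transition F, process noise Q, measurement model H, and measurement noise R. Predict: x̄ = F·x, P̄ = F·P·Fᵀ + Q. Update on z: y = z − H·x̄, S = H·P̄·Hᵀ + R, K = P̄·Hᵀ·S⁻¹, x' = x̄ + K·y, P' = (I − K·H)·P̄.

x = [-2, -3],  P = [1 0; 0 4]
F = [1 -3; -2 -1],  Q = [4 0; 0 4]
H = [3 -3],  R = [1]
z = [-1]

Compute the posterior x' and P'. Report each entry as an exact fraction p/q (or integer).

x' = [1993/298, 1046/149]
P' = [3569/298 1769/149; 1769/149 1770/149]

x̄ = F·x = [7, 7]
P̄ = F·P·Fᵀ + Q = [41 10; 10 12]
y = z − H·x̄ = [-1]
S = H·P̄·Hᵀ + R = [298]
K = P̄·Hᵀ·S⁻¹ = [93/298; -3/149]
x' = x̄ + K·y = [1993/298, 1046/149]
P' = (I − K·H)·P̄ = [3569/298 1769/149; 1769/149 1770/149]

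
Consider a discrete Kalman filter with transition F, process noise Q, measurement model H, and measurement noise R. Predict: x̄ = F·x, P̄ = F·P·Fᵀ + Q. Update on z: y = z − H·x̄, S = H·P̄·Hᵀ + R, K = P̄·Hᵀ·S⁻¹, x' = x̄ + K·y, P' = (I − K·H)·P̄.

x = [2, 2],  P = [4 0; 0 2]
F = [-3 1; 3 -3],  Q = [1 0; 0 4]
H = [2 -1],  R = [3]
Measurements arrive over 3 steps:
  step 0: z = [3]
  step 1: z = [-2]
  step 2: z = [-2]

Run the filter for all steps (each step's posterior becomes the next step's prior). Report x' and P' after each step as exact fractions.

step 0: x̄ = F·x = [-4, 0]
step 0: P̄ = F·P·Fᵀ + Q = [39 -42; -42 58]
step 0: y = z − H·x̄ = [11]
step 0: S = H·P̄·Hᵀ + R = [385]
step 0: K = P̄·Hᵀ·S⁻¹ = [24/77; -142/385]
step 0: x' = x̄ + K·y = [-4/7, -142/35]
step 0: P' = (I − K·H)·P̄ = [123/77 174/77; 174/77 2166/385]
step 1: x̄ = F·x = [-82/35, 366/35]
step 1: P̄ = F·P·Fᵀ + Q = [2866/385 -1593/385; -1593/385 10909/385]
step 1: y = z − H·x̄ = [92/7]
step 1: S = H·P̄·Hᵀ + R = [5980/77]
step 1: K = P̄·Hᵀ·S⁻¹ = [293/1196; -2819/5980]
step 1: x' = x̄ + K·y = [57/65, 277/65]
step 1: P' = (I − K·H)·P̄ = [16643/5980 28891/5980; 28891/5980 66239/5980]
step 2: x̄ = F·x = [106/65, -132/13]
step 2: P̄ = F·P·Fᵀ + Q = [2433/299 -453/1495; -453/1495 12491/299]
step 2: y = z − H·x̄ = [-1002/65]
step 2: S = H·P̄·Hᵀ + R = [117412/1495]
step 2: K = P̄·Hᵀ·S⁻¹ = [24783/117412; -63361/117412]
step 2: x' = x̄ + K·y = [-476419/293530, -538623/293530]
step 2: P' = (I − K·H)·P̄ = [2722809/587060 5073873/587060; 5073873/587060 11098161/587060]

step 0: x' = [-4/7, -142/35], P' = [123/77 174/77; 174/77 2166/385]
step 1: x' = [57/65, 277/65], P' = [16643/5980 28891/5980; 28891/5980 66239/5980]
step 2: x' = [-476419/293530, -538623/293530], P' = [2722809/587060 5073873/587060; 5073873/587060 11098161/587060]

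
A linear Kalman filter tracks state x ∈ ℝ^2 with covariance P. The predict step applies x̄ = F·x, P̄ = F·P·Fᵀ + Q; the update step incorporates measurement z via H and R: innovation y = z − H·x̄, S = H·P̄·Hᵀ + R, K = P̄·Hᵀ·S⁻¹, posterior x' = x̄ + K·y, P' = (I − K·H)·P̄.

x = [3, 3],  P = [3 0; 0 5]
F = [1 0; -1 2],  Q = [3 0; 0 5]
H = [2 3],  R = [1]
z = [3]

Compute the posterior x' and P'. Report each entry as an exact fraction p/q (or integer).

x' = [687/241, -213/241]
P' = [1437/241 -957/241; -957/241 664/241]

x̄ = F·x = [3, 3]
P̄ = F·P·Fᵀ + Q = [6 -3; -3 28]
y = z − H·x̄ = [-12]
S = H·P̄·Hᵀ + R = [241]
K = P̄·Hᵀ·S⁻¹ = [3/241; 78/241]
x' = x̄ + K·y = [687/241, -213/241]
P' = (I − K·H)·P̄ = [1437/241 -957/241; -957/241 664/241]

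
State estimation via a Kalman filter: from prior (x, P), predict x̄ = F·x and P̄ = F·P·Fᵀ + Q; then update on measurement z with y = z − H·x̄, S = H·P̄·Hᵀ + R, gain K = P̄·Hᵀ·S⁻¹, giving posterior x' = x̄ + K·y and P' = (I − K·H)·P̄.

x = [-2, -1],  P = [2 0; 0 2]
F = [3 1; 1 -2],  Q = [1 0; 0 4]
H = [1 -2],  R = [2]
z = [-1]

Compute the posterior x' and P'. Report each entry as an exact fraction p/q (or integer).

x̄ = F·x = [-7, 0]
P̄ = F·P·Fᵀ + Q = [21 2; 2 14]
y = z − H·x̄ = [6]
S = H·P̄·Hᵀ + R = [71]
K = P̄·Hᵀ·S⁻¹ = [17/71; -26/71]
x' = x̄ + K·y = [-395/71, -156/71]
P' = (I − K·H)·P̄ = [1202/71 584/71; 584/71 318/71]

x' = [-395/71, -156/71]
P' = [1202/71 584/71; 584/71 318/71]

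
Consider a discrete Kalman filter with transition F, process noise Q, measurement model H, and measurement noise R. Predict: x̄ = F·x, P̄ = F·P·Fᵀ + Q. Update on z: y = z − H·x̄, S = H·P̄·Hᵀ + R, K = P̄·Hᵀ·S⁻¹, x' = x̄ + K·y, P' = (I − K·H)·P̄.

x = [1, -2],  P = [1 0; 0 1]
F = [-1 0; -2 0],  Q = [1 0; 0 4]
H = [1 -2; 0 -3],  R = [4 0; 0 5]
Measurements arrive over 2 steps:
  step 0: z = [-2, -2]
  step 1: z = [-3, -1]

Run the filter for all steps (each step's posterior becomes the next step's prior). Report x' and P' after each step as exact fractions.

step 0: x̄ = F·x = [-1, -2]
step 0: P̄ = F·P·Fᵀ + Q = [2 2; 2 8]
step 0: y = z − H·x̄ = [-5, -8]
step 0: S = H·P̄·Hᵀ + R = [30 42; 42 77]
step 0: K = P̄·Hᵀ·S⁻¹ = [7/39 -16/91; -5/39 -22/91]
step 0: x' = x̄ + K·y = [-134/273, 157/273]
step 0: P' = (I − K·H)·P̄ = [356/273 80/273; 80/273 110/273]
step 1: x̄ = F·x = [134/273, 268/273]
step 1: P̄ = F·P·Fᵀ + Q = [629/273 712/273; 712/273 2516/273]
step 1: y = z − H·x̄ = [-139/91, 177/91]
step 1: S = H·P̄·Hᵀ + R = [2979/91 4320/91; 4320/91 8003/91]
step 1: K = P̄·Hᵀ·S⁻¹ = [10495/56907 -1192/6323; -800/6323 -1556/6323]
step 1: x' = x̄ + K·y = [-8965/56907, 13208/18969]
step 1: P' = (I − K·H)·P̄ = [77740/56907 5960/18969; 5960/18969 7780/18969]

step 0: x' = [-134/273, 157/273], P' = [356/273 80/273; 80/273 110/273]
step 1: x' = [-8965/56907, 13208/18969], P' = [77740/56907 5960/18969; 5960/18969 7780/18969]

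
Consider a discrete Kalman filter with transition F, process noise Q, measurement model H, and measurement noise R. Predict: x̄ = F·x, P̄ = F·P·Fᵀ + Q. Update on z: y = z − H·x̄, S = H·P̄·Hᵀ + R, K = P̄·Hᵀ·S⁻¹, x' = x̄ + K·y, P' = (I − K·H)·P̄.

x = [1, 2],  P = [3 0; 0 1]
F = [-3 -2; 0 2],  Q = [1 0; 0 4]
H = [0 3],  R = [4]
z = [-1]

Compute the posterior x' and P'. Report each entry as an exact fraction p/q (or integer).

x' = [-94/19, -2/19]
P' = [572/19 -4/19; -4/19 8/19]

x̄ = F·x = [-7, 4]
P̄ = F·P·Fᵀ + Q = [32 -4; -4 8]
y = z − H·x̄ = [-13]
S = H·P̄·Hᵀ + R = [76]
K = P̄·Hᵀ·S⁻¹ = [-3/19; 6/19]
x' = x̄ + K·y = [-94/19, -2/19]
P' = (I − K·H)·P̄ = [572/19 -4/19; -4/19 8/19]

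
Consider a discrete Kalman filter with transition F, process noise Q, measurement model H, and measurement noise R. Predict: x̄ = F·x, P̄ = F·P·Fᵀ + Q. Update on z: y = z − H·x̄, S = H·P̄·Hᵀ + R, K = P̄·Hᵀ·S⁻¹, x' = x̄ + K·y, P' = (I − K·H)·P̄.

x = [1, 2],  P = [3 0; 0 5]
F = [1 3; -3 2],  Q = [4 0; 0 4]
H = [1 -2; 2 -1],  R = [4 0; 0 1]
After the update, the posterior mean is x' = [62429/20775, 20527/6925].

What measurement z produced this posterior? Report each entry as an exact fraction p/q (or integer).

x̄ = F·x = [7, 1]
P̄ = F·P·Fᵀ + Q = [52 21; 21 51]
S = H·P̄·Hᵀ + R = [176 101; 101 176]
K = P̄·Hᵀ·S⁻¹ = [-6623/20775 13598/20775; -4449/6925 2199/6925]
x' − x̄ = [-82996/20775, 13602/6925] = K·y
y = (KᵀK)⁻¹·Kᵀ·(x' − x̄) = [-8, -10]
z = y + H·x̄ = [-8, -10] + [5, 13] = [-3, 3]

z = [-3, 3]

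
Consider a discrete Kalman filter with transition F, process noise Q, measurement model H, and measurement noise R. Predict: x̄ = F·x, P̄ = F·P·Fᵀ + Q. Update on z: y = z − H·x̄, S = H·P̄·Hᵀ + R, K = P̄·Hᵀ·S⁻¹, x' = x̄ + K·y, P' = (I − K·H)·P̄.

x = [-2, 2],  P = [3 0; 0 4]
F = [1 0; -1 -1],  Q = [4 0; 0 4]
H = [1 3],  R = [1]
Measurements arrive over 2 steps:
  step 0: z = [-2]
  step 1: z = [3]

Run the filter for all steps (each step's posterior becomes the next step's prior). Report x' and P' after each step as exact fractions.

step 0: x̄ = F·x = [-2, 0]
step 0: P̄ = F·P·Fᵀ + Q = [7 -3; -3 11]
step 0: y = z − H·x̄ = [0]
step 0: S = H·P̄·Hᵀ + R = [89]
step 0: K = P̄·Hᵀ·S⁻¹ = [-2/89; 30/89]
step 0: x' = x̄ + K·y = [-2, 0]
step 0: P' = (I − K·H)·P̄ = [619/89 -207/89; -207/89 79/89]
step 1: x̄ = F·x = [-2, 2]
step 1: P̄ = F·P·Fᵀ + Q = [975/89 -412/89; -412/89 640/89]
step 1: y = z − H·x̄ = [-1]
step 1: S = H·P̄·Hᵀ + R = [4352/89]
step 1: K = P̄·Hᵀ·S⁻¹ = [-261/4352; 377/1088]
step 1: x' = x̄ + K·y = [-8443/4352, 1799/1088]
step 1: P' = (I − K·H)·P̄ = [46911/4352 -3931/1088; -3931/1088 359/272]

step 0: x' = [-2, 0], P' = [619/89 -207/89; -207/89 79/89]
step 1: x' = [-8443/4352, 1799/1088], P' = [46911/4352 -3931/1088; -3931/1088 359/272]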